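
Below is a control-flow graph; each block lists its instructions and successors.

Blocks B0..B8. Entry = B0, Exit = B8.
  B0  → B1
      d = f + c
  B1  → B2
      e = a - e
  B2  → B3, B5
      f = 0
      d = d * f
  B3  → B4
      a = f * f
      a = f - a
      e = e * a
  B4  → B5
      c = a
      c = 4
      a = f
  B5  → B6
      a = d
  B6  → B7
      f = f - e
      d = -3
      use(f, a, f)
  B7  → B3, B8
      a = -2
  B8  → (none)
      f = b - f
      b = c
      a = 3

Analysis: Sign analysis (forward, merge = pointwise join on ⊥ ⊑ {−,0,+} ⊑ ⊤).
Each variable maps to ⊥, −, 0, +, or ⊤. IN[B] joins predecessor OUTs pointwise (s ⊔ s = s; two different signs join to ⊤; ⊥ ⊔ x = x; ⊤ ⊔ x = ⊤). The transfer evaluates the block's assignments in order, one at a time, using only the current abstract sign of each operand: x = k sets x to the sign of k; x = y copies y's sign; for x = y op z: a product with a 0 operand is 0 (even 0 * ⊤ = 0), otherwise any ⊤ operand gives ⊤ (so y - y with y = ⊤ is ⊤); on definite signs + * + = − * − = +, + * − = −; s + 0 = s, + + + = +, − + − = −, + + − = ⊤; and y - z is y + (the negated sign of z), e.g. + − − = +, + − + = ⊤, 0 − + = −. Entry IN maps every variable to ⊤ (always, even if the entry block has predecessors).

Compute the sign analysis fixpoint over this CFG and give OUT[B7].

Fixpoint table:
  B0:  IN=(all ⊤)  OUT=(all ⊤)
  B1:  IN=(all ⊤)  OUT=(all ⊤)
  B2:  IN=(all ⊤)  OUT={d:0, f:0; rest ⊤}
  B3:  IN=(all ⊤)  OUT=(all ⊤)
  B4:  IN=(all ⊤)  OUT={c:+; rest ⊤}
  B5:  IN=(all ⊤)  OUT=(all ⊤)
  B6:  IN=(all ⊤)  OUT={d:-; rest ⊤}
  B7:  IN={d:-; rest ⊤}  OUT={a:-, d:-; rest ⊤}
  B8:  IN={a:-, d:-; rest ⊤}  OUT={a:+, d:-; rest ⊤}

Merge at B7: IN[B7] = OUT[B6] = {a: ⊤, b: ⊤, c: ⊤, d: -, e: ⊤, f: ⊤}
Applying B7's transfer function to that IN value gives OUT[B7] (row B7 above).

Answer: {a: -, b: ⊤, c: ⊤, d: -, e: ⊤, f: ⊤}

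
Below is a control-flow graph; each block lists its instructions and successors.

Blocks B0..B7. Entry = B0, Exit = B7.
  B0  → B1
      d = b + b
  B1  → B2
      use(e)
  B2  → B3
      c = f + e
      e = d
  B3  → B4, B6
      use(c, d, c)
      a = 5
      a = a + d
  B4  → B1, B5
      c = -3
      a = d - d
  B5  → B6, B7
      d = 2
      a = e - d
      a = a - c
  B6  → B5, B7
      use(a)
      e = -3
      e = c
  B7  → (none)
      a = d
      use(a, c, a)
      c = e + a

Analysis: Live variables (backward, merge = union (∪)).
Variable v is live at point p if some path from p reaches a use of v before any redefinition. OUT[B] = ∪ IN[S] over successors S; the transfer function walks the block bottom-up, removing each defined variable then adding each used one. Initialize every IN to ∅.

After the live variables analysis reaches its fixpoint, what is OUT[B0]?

Answer: {d, e, f}

Working:
Fixpoint table:
  B0: | IN={b, e, f} | OUT={d, e, f}
  B1: | IN={d, e, f} | OUT={d, e, f}
  B2: | IN={d, e, f} | OUT={c, d, e, f}
  B3: | IN={c, d, e, f} | OUT={a, c, d, e, f}
  B4: | IN={d, e, f} | OUT={c, d, e, f}
  B5: | IN={c, e} | OUT={a, c, d, e}
  B6: | IN={a, c, d} | OUT={c, d, e}
  B7: | IN={c, d, e} | OUT={}

Merge at B0: OUT[B0] = IN[B1] = {d, e, f}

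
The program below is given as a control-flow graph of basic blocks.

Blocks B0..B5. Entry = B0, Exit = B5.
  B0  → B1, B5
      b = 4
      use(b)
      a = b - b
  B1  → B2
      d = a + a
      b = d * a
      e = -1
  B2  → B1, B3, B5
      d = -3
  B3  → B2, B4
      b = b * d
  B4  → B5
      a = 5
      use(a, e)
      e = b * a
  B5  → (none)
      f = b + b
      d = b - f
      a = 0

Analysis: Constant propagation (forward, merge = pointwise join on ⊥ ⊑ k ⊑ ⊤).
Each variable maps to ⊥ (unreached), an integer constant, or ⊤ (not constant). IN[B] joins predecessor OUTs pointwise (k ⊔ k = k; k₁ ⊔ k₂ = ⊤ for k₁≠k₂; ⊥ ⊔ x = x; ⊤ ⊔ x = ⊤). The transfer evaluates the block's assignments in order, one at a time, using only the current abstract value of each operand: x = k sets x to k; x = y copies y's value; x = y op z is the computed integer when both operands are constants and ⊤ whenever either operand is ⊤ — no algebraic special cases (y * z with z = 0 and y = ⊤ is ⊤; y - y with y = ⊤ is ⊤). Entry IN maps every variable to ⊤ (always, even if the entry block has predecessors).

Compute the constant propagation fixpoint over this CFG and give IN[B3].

Converged values:
  B0:  IN=(all ⊤)  OUT={a:0, b:4; rest ⊤}
  B1:  IN={a:0; rest ⊤}  OUT={a:0, b:0, d:0, e:-1; rest ⊤}
  B2:  IN={a:0, b:0, e:-1; rest ⊤}  OUT={a:0, b:0, d:-3, e:-1; rest ⊤}
  B3:  IN={a:0, b:0, d:-3, e:-1; rest ⊤}  OUT={a:0, b:0, d:-3, e:-1; rest ⊤}
  B4:  IN={a:0, b:0, d:-3, e:-1; rest ⊤}  OUT={a:5, b:0, d:-3, e:0; rest ⊤}
  B5:  IN=(all ⊤)  OUT={a:0; rest ⊤}

Merge at B3: IN[B3] = OUT[B2] = {a: 0, b: 0, c: ⊤, d: -3, e: -1, f: ⊤}

Answer: {a: 0, b: 0, c: ⊤, d: -3, e: -1, f: ⊤}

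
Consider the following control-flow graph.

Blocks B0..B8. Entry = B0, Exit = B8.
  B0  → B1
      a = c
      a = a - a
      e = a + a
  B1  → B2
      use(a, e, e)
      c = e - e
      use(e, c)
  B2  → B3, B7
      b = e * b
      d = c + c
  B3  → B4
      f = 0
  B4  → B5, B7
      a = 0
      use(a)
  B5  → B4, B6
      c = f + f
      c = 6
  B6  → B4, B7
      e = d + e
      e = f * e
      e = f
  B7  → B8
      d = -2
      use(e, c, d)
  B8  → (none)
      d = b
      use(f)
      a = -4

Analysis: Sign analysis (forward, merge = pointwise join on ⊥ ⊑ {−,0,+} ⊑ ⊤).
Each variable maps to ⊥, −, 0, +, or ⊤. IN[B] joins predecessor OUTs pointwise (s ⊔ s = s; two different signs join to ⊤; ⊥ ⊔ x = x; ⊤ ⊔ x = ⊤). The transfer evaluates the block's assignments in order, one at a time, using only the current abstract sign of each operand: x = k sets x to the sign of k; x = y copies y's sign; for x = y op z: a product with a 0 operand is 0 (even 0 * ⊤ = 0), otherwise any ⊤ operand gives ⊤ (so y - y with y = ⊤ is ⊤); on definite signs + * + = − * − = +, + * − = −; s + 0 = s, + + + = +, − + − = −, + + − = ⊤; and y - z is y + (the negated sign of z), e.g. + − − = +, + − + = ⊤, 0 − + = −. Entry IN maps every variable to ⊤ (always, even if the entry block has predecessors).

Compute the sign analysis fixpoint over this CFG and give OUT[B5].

Converged values:
  B0:  IN=(all ⊤)  OUT=(all ⊤)
  B1:  IN=(all ⊤)  OUT=(all ⊤)
  B2:  IN=(all ⊤)  OUT=(all ⊤)
  B3:  IN=(all ⊤)  OUT={f:0; rest ⊤}
  B4:  IN={f:0; rest ⊤}  OUT={a:0, f:0; rest ⊤}
  B5:  IN={a:0, f:0; rest ⊤}  OUT={a:0, c:+, f:0; rest ⊤}
  B6:  IN={a:0, c:+, f:0; rest ⊤}  OUT={a:0, c:+, e:0, f:0; rest ⊤}
  B7:  IN=(all ⊤)  OUT={d:-; rest ⊤}
  B8:  IN={d:-; rest ⊤}  OUT={a:-; rest ⊤}

Merge at B5: IN[B5] = OUT[B4] = {a: 0, b: ⊤, c: ⊤, d: ⊤, e: ⊤, f: 0}
Applying B5's transfer function to that IN value gives OUT[B5] (row B5 above).

Answer: {a: 0, b: ⊤, c: +, d: ⊤, e: ⊤, f: 0}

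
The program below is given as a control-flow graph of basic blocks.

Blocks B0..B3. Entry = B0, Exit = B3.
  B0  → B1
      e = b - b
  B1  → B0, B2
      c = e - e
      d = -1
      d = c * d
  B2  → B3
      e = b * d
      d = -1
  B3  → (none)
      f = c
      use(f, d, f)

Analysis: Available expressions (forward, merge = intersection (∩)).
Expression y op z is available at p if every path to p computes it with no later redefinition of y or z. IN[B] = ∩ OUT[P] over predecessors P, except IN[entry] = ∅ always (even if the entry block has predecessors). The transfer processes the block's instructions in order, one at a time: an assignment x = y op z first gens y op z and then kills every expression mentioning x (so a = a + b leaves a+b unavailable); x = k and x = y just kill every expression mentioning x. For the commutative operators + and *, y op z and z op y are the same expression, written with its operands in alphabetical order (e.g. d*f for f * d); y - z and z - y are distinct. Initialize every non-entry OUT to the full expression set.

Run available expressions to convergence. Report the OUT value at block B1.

Converged values:
  B0: | IN={} | OUT={b-b}
  B1: | IN={b-b} | OUT={b-b, e-e}
  B2: | IN={b-b, e-e} | OUT={b-b}
  B3: | IN={b-b} | OUT={b-b}

Merge at B1: IN[B1] = OUT[B0] = {b-b}
Applying B1's transfer function to that IN value gives OUT[B1] (row B1 above).

Answer: {b-b, e-e}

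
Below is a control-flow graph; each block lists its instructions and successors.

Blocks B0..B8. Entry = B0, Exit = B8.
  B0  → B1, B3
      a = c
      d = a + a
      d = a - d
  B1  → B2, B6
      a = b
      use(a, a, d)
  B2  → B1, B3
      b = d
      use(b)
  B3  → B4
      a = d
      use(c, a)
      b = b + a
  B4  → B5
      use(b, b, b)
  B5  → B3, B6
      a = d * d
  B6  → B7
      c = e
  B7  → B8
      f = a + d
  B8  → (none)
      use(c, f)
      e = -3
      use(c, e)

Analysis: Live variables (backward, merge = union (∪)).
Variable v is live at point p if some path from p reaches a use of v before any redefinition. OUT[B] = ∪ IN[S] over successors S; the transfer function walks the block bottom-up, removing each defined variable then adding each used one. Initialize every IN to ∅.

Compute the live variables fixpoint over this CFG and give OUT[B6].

Per-block solution:
  B0: | IN={b, c, e} | OUT={b, c, d, e}
  B1: | IN={b, c, d, e} | OUT={a, c, d, e}
  B2: | IN={c, d, e} | OUT={b, c, d, e}
  B3: | IN={b, c, d, e} | OUT={b, c, d, e}
  B4: | IN={b, c, d, e} | OUT={b, c, d, e}
  B5: | IN={b, c, d, e} | OUT={a, b, c, d, e}
  B6: | IN={a, d, e} | OUT={a, c, d}
  B7: | IN={a, c, d} | OUT={c, f}
  B8: | IN={c, f} | OUT={}

Merge at B6: OUT[B6] = IN[B7] = {a, c, d}

Answer: {a, c, d}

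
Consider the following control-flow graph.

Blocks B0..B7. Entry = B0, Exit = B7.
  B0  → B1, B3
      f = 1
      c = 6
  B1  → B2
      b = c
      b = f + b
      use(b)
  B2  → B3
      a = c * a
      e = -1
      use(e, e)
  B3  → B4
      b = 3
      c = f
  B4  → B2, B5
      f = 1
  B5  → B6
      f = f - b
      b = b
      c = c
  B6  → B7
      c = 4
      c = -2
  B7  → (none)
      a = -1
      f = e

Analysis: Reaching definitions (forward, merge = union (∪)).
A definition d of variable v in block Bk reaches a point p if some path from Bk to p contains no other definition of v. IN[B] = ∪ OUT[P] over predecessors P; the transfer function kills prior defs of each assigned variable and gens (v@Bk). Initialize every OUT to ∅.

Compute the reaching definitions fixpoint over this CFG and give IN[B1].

Answer: {c@B0, f@B0}

Trace:
Fixpoint table:
  B0:   IN={}   OUT={c@B0, f@B0}
  B1:   IN={c@B0, f@B0}   OUT={b@B1, c@B0, f@B0}
  B2:   IN={a@B2, b@B1, b@B3, c@B0, c@B3, e@B2, f@B0, f@B4}   OUT={a@B2, b@B1, b@B3, c@B0, c@B3, e@B2, f@B0, f@B4}
  B3:   IN={a@B2, b@B1, b@B3, c@B0, c@B3, e@B2, f@B0, f@B4}   OUT={a@B2, b@B3, c@B3, e@B2, f@B0, f@B4}
  B4:   IN={a@B2, b@B3, c@B3, e@B2, f@B0, f@B4}   OUT={a@B2, b@B3, c@B3, e@B2, f@B4}
  B5:   IN={a@B2, b@B3, c@B3, e@B2, f@B4}   OUT={a@B2, b@B5, c@B5, e@B2, f@B5}
  B6:   IN={a@B2, b@B5, c@B5, e@B2, f@B5}   OUT={a@B2, b@B5, c@B6, e@B2, f@B5}
  B7:   IN={a@B2, b@B5, c@B6, e@B2, f@B5}   OUT={a@B7, b@B5, c@B6, e@B2, f@B7}

Merge at B1: IN[B1] = OUT[B0] = {c@B0, f@B0}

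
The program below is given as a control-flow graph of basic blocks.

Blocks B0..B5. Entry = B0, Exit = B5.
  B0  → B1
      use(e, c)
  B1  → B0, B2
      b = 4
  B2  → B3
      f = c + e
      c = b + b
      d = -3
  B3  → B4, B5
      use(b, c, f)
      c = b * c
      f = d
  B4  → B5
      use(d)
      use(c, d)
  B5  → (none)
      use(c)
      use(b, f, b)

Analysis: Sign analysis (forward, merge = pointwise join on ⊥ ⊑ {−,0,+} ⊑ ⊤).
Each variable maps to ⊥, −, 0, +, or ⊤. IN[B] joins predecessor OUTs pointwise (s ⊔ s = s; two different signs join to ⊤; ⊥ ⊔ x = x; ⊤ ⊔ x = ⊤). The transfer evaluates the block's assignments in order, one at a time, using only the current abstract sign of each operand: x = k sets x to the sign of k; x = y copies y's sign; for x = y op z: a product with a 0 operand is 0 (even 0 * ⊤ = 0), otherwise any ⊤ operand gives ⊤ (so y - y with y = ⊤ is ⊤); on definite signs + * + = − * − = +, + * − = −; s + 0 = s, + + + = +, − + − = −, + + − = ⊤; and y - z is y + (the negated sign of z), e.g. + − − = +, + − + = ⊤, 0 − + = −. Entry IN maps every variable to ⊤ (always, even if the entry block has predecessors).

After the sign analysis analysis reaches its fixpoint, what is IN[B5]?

Answer: {a: ⊤, b: +, c: +, d: -, e: ⊤, f: -}

Working:
Converged values:
  B0: | IN=(all ⊤) | OUT=(all ⊤)
  B1: | IN=(all ⊤) | OUT={b:+; rest ⊤}
  B2: | IN={b:+; rest ⊤} | OUT={b:+, c:+, d:-; rest ⊤}
  B3: | IN={b:+, c:+, d:-; rest ⊤} | OUT={b:+, c:+, d:-, f:-; rest ⊤}
  B4: | IN={b:+, c:+, d:-, f:-; rest ⊤} | OUT={b:+, c:+, d:-, f:-; rest ⊤}
  B5: | IN={b:+, c:+, d:-, f:-; rest ⊤} | OUT={b:+, c:+, d:-, f:-; rest ⊤}

Merge at B5: IN[B5] = OUT[B3] ⊔ OUT[B4] = {a: ⊤, b: +, c: +, d: -, e: ⊤, f: -}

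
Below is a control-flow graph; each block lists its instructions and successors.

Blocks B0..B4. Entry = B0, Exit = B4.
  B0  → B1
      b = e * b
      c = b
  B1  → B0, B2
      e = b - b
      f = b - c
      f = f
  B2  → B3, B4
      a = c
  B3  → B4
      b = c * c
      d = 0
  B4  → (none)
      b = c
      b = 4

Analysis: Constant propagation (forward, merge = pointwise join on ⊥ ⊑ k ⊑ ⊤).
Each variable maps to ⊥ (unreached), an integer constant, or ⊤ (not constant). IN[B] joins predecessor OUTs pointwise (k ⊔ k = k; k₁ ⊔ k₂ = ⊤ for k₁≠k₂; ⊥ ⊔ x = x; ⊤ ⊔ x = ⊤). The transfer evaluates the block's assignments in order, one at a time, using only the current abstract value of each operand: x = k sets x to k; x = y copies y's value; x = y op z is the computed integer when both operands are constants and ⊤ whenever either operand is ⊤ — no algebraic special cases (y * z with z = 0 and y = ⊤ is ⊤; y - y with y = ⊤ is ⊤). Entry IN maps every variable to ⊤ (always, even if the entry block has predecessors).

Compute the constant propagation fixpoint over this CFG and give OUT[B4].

Fixpoint table:
  B0:   IN=(all ⊤)   OUT=(all ⊤)
  B1:   IN=(all ⊤)   OUT=(all ⊤)
  B2:   IN=(all ⊤)   OUT=(all ⊤)
  B3:   IN=(all ⊤)   OUT={d:0; rest ⊤}
  B4:   IN=(all ⊤)   OUT={b:4; rest ⊤}

Merge at B4: IN[B4] = OUT[B2] ⊔ OUT[B3] = {a: ⊤, b: ⊤, c: ⊤, d: ⊤, e: ⊤, f: ⊤}
Applying B4's transfer function to that IN value gives OUT[B4] (row B4 above).

Answer: {a: ⊤, b: 4, c: ⊤, d: ⊤, e: ⊤, f: ⊤}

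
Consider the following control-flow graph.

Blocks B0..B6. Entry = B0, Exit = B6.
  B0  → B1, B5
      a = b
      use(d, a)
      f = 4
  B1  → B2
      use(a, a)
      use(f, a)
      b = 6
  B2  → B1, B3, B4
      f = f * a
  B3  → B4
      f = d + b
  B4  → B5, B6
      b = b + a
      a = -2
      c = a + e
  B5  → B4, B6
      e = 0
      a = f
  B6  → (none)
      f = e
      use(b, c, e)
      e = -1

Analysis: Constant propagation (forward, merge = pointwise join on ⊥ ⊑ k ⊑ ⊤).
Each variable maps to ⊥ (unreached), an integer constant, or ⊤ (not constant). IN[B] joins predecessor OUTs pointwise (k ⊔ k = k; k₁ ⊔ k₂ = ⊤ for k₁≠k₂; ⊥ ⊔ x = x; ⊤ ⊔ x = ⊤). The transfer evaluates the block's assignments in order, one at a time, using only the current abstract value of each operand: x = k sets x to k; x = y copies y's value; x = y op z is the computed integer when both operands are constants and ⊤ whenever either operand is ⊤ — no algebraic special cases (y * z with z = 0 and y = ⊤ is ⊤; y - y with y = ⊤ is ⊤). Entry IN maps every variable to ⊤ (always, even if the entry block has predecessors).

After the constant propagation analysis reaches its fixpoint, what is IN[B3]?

Per-block solution:
  B0: | IN=(all ⊤) | OUT={f:4; rest ⊤}
  B1: | IN=(all ⊤) | OUT={b:6; rest ⊤}
  B2: | IN={b:6; rest ⊤} | OUT={b:6; rest ⊤}
  B3: | IN={b:6; rest ⊤} | OUT={b:6; rest ⊤}
  B4: | IN=(all ⊤) | OUT={a:-2; rest ⊤}
  B5: | IN=(all ⊤) | OUT={e:0; rest ⊤}
  B6: | IN=(all ⊤) | OUT={e:-1; rest ⊤}

Merge at B3: IN[B3] = OUT[B2] = {a: ⊤, b: 6, c: ⊤, d: ⊤, e: ⊤, f: ⊤}

Answer: {a: ⊤, b: 6, c: ⊤, d: ⊤, e: ⊤, f: ⊤}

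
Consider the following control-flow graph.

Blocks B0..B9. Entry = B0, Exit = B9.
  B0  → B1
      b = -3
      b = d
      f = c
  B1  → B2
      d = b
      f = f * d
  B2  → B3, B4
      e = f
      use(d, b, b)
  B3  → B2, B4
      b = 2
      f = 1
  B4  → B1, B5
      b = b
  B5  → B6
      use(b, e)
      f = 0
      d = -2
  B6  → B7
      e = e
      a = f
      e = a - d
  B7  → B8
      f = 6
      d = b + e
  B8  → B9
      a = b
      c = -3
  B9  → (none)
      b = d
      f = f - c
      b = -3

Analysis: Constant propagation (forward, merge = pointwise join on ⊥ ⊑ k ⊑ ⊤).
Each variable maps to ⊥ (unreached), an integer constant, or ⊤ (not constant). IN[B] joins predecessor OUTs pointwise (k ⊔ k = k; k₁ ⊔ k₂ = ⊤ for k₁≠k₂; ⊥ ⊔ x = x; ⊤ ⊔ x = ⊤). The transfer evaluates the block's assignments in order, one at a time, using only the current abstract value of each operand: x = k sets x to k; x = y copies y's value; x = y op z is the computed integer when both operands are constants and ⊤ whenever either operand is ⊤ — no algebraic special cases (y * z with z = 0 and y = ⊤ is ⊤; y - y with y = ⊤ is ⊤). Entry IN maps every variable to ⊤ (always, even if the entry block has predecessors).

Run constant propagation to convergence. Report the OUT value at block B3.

Fixpoint table:
  B0:  IN=(all ⊤)  OUT=(all ⊤)
  B1:  IN=(all ⊤)  OUT=(all ⊤)
  B2:  IN=(all ⊤)  OUT=(all ⊤)
  B3:  IN=(all ⊤)  OUT={b:2, f:1; rest ⊤}
  B4:  IN=(all ⊤)  OUT=(all ⊤)
  B5:  IN=(all ⊤)  OUT={d:-2, f:0; rest ⊤}
  B6:  IN={d:-2, f:0; rest ⊤}  OUT={a:0, d:-2, e:2, f:0; rest ⊤}
  B7:  IN={a:0, d:-2, e:2, f:0; rest ⊤}  OUT={a:0, e:2, f:6; rest ⊤}
  B8:  IN={a:0, e:2, f:6; rest ⊤}  OUT={c:-3, e:2, f:6; rest ⊤}
  B9:  IN={c:-3, e:2, f:6; rest ⊤}  OUT={b:-3, c:-3, e:2, f:9; rest ⊤}

Merge at B3: IN[B3] = OUT[B2] = {a: ⊤, b: ⊤, c: ⊤, d: ⊤, e: ⊤, f: ⊤}
Applying B3's transfer function to that IN value gives OUT[B3] (row B3 above).

Answer: {a: ⊤, b: 2, c: ⊤, d: ⊤, e: ⊤, f: 1}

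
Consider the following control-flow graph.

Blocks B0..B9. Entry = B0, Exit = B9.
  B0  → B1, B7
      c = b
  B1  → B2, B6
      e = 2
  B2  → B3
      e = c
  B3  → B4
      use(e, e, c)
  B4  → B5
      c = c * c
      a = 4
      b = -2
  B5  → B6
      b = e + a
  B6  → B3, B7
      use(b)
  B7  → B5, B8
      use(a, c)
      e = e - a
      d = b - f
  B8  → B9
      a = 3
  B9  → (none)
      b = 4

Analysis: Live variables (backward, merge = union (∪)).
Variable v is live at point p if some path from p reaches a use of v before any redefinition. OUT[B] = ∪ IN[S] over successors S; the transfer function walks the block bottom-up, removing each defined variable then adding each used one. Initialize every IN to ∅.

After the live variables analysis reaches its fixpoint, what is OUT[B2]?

Answer: {c, e, f}

Working:
Converged values:
  B0:  IN={a, b, e, f}  OUT={a, b, c, e, f}
  B1:  IN={a, b, c, f}  OUT={a, b, c, e, f}
  B2:  IN={c, f}  OUT={c, e, f}
  B3:  IN={c, e, f}  OUT={c, e, f}
  B4:  IN={c, e, f}  OUT={a, c, e, f}
  B5:  IN={a, c, e, f}  OUT={a, b, c, e, f}
  B6:  IN={a, b, c, e, f}  OUT={a, b, c, e, f}
  B7:  IN={a, b, c, e, f}  OUT={a, c, e, f}
  B8:  IN={}  OUT={}
  B9:  IN={}  OUT={}

Merge at B2: OUT[B2] = IN[B3] = {c, e, f}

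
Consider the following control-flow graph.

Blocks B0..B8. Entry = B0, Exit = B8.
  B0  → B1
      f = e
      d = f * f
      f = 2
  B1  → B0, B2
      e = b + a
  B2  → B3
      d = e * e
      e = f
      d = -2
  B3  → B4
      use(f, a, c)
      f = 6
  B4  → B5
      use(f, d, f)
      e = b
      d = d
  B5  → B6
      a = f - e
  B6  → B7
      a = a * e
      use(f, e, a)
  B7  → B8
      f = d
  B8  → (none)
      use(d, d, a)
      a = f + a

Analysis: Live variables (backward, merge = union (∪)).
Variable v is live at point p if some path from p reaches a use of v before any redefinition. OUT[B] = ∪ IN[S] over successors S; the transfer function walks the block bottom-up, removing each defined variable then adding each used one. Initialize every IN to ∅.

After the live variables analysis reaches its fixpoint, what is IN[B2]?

Converged values:
  B0:   IN={a, b, c, e}   OUT={a, b, c, f}
  B1:   IN={a, b, c, f}   OUT={a, b, c, e, f}
  B2:   IN={a, b, c, e, f}   OUT={a, b, c, d, f}
  B3:   IN={a, b, c, d, f}   OUT={b, d, f}
  B4:   IN={b, d, f}   OUT={d, e, f}
  B5:   IN={d, e, f}   OUT={a, d, e, f}
  B6:   IN={a, d, e, f}   OUT={a, d}
  B7:   IN={a, d}   OUT={a, d, f}
  B8:   IN={a, d, f}   OUT={}

Merge at B2: OUT[B2] = IN[B3] = {a, b, c, d, f}
Applying B2's transfer function to that OUT value gives IN[B2] (row B2 above).

Answer: {a, b, c, e, f}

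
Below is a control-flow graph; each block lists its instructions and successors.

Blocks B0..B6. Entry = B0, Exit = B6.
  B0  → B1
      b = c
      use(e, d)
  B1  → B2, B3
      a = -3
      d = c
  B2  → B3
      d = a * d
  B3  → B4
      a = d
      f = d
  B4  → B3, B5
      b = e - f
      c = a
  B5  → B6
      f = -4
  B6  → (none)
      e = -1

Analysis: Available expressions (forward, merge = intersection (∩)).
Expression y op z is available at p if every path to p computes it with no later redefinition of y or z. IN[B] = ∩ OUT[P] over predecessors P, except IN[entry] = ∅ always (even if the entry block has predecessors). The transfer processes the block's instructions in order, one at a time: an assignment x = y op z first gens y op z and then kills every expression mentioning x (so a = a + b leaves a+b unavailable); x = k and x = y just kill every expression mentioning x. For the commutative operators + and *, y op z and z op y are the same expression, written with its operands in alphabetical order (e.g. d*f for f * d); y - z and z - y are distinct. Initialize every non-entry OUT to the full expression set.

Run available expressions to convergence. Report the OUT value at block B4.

Answer: {e-f}

Trace:
Converged values:
  B0: | IN={} | OUT={}
  B1: | IN={} | OUT={}
  B2: | IN={} | OUT={}
  B3: | IN={} | OUT={}
  B4: | IN={} | OUT={e-f}
  B5: | IN={e-f} | OUT={}
  B6: | IN={} | OUT={}

Merge at B4: IN[B4] = OUT[B3] = {}
Applying B4's transfer function to that IN value gives OUT[B4] (row B4 above).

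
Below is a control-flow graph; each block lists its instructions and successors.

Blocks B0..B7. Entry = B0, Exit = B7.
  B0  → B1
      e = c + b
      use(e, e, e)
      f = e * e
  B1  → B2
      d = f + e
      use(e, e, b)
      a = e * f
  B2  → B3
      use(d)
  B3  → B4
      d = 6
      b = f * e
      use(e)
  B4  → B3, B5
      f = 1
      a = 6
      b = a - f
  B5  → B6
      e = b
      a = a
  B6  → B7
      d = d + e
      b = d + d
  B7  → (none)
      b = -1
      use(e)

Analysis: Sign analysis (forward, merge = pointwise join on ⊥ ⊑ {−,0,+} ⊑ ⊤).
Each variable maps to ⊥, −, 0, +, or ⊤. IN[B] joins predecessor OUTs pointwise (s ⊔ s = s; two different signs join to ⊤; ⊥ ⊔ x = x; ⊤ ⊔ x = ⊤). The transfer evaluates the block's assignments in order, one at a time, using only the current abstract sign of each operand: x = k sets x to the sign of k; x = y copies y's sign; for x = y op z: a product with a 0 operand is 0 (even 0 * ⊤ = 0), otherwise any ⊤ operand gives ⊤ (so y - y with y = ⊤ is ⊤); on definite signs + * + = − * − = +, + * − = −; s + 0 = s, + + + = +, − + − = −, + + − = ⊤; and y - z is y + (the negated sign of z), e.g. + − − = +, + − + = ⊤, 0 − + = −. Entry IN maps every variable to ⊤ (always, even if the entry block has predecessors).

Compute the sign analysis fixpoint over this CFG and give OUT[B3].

Fixpoint table:
  B0: | IN=(all ⊤) | OUT=(all ⊤)
  B1: | IN=(all ⊤) | OUT=(all ⊤)
  B2: | IN=(all ⊤) | OUT=(all ⊤)
  B3: | IN=(all ⊤) | OUT={d:+; rest ⊤}
  B4: | IN={d:+; rest ⊤} | OUT={a:+, d:+, f:+; rest ⊤}
  B5: | IN={a:+, d:+, f:+; rest ⊤} | OUT={a:+, d:+, f:+; rest ⊤}
  B6: | IN={a:+, d:+, f:+; rest ⊤} | OUT={a:+, f:+; rest ⊤}
  B7: | IN={a:+, f:+; rest ⊤} | OUT={a:+, b:-, f:+; rest ⊤}

Merge at B3: IN[B3] = OUT[B2] ⊔ OUT[B4] = {a: ⊤, b: ⊤, c: ⊤, d: ⊤, e: ⊤, f: ⊤}
Applying B3's transfer function to that IN value gives OUT[B3] (row B3 above).

Answer: {a: ⊤, b: ⊤, c: ⊤, d: +, e: ⊤, f: ⊤}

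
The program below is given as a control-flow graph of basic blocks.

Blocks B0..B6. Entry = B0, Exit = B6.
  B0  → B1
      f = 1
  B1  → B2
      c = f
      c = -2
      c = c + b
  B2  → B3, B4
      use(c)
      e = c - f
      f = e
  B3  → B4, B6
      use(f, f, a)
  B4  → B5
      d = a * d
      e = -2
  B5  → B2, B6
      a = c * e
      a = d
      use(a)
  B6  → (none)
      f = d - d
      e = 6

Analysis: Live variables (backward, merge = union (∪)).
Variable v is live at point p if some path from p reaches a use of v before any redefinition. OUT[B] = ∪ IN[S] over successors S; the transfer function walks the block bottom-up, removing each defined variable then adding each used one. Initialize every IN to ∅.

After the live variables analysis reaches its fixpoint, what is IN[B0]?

Answer: {a, b, d}

Working:
Fixpoint table:
  B0:   IN={a, b, d}   OUT={a, b, d, f}
  B1:   IN={a, b, d, f}   OUT={a, c, d, f}
  B2:   IN={a, c, d, f}   OUT={a, c, d, f}
  B3:   IN={a, c, d, f}   OUT={a, c, d, f}
  B4:   IN={a, c, d, f}   OUT={c, d, e, f}
  B5:   IN={c, d, e, f}   OUT={a, c, d, f}
  B6:   IN={d}   OUT={}

Merge at B0: OUT[B0] = IN[B1] = {a, b, d, f}
Applying B0's transfer function to that OUT value gives IN[B0] (row B0 above).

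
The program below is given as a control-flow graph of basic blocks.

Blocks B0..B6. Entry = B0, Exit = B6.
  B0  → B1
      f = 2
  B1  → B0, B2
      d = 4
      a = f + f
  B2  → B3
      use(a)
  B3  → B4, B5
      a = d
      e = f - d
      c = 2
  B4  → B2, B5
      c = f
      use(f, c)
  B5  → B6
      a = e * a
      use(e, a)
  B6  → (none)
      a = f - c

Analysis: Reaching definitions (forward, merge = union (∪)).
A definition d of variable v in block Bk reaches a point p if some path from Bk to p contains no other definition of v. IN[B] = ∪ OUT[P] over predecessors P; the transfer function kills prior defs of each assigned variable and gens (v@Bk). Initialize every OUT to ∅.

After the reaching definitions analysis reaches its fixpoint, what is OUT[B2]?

Converged values:
  B0:   IN={a@B1, d@B1, f@B0}   OUT={a@B1, d@B1, f@B0}
  B1:   IN={a@B1, d@B1, f@B0}   OUT={a@B1, d@B1, f@B0}
  B2:   IN={a@B1, a@B3, c@B4, d@B1, e@B3, f@B0}   OUT={a@B1, a@B3, c@B4, d@B1, e@B3, f@B0}
  B3:   IN={a@B1, a@B3, c@B4, d@B1, e@B3, f@B0}   OUT={a@B3, c@B3, d@B1, e@B3, f@B0}
  B4:   IN={a@B3, c@B3, d@B1, e@B3, f@B0}   OUT={a@B3, c@B4, d@B1, e@B3, f@B0}
  B5:   IN={a@B3, c@B3, c@B4, d@B1, e@B3, f@B0}   OUT={a@B5, c@B3, c@B4, d@B1, e@B3, f@B0}
  B6:   IN={a@B5, c@B3, c@B4, d@B1, e@B3, f@B0}   OUT={a@B6, c@B3, c@B4, d@B1, e@B3, f@B0}

Merge at B2: IN[B2] = OUT[B1] ⊔ OUT[B4] = {a@B1, a@B3, c@B4, d@B1, e@B3, f@B0}
Applying B2's transfer function to that IN value gives OUT[B2] (row B2 above).

Answer: {a@B1, a@B3, c@B4, d@B1, e@B3, f@B0}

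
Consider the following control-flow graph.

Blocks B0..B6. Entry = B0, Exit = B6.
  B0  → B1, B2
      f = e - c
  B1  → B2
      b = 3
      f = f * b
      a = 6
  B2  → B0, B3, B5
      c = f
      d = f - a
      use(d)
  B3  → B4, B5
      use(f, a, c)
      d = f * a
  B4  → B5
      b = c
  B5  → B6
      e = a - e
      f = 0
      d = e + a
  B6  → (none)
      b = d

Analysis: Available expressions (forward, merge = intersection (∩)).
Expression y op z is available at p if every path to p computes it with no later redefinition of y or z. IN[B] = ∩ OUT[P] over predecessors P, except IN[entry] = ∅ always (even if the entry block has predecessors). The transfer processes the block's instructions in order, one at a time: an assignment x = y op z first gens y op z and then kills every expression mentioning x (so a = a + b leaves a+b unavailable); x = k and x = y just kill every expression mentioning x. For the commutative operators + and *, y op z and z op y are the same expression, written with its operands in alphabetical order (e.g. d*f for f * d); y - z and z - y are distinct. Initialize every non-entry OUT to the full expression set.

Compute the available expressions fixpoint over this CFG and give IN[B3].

Fixpoint table:
  B0:  IN={}  OUT={e-c}
  B1:  IN={e-c}  OUT={e-c}
  B2:  IN={e-c}  OUT={f-a}
  B3:  IN={f-a}  OUT={a*f, f-a}
  B4:  IN={a*f, f-a}  OUT={a*f, f-a}
  B5:  IN={f-a}  OUT={a+e}
  B6:  IN={a+e}  OUT={a+e}

Merge at B3: IN[B3] = OUT[B2] = {f-a}

Answer: {f-a}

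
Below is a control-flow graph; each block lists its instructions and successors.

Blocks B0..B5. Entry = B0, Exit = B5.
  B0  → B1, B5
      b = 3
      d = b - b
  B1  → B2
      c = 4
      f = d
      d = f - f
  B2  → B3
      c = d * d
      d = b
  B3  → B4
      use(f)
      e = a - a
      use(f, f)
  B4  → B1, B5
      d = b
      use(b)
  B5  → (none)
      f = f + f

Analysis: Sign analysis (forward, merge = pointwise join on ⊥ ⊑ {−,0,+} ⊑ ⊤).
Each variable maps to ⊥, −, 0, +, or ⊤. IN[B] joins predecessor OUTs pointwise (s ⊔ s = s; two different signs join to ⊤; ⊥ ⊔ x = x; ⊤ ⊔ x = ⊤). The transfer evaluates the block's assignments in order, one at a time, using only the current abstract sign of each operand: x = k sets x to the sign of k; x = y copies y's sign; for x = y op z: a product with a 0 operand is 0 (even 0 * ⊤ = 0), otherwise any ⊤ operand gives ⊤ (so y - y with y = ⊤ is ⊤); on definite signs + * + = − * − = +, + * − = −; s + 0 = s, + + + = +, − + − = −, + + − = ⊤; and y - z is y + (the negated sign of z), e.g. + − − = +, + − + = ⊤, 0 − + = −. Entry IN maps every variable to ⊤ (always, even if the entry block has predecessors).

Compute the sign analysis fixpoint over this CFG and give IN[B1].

Fixpoint table:
  B0: | IN=(all ⊤) | OUT={b:+; rest ⊤}
  B1: | IN={b:+; rest ⊤} | OUT={b:+, c:+; rest ⊤}
  B2: | IN={b:+, c:+; rest ⊤} | OUT={b:+, d:+; rest ⊤}
  B3: | IN={b:+, d:+; rest ⊤} | OUT={b:+, d:+; rest ⊤}
  B4: | IN={b:+, d:+; rest ⊤} | OUT={b:+, d:+; rest ⊤}
  B5: | IN={b:+; rest ⊤} | OUT={b:+; rest ⊤}

Merge at B1: IN[B1] = OUT[B0] ⊔ OUT[B4] = {a: ⊤, b: +, c: ⊤, d: ⊤, e: ⊤, f: ⊤}

Answer: {a: ⊤, b: +, c: ⊤, d: ⊤, e: ⊤, f: ⊤}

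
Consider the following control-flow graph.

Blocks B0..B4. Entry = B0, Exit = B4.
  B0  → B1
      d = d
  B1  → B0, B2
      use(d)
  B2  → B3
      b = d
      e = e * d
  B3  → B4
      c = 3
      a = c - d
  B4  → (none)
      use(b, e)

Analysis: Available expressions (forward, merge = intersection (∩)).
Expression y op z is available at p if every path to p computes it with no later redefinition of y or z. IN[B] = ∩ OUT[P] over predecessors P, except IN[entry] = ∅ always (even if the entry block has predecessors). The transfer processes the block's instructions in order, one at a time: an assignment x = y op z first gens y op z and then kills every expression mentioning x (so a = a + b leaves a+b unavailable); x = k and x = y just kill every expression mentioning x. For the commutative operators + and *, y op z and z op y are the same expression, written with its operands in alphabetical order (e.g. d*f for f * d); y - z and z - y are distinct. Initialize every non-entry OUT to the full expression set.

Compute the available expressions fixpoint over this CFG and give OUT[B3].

Answer: {c-d}

Working:
Per-block solution:
  B0:  IN={}  OUT={}
  B1:  IN={}  OUT={}
  B2:  IN={}  OUT={}
  B3:  IN={}  OUT={c-d}
  B4:  IN={c-d}  OUT={c-d}

Merge at B3: IN[B3] = OUT[B2] = {}
Applying B3's transfer function to that IN value gives OUT[B3] (row B3 above).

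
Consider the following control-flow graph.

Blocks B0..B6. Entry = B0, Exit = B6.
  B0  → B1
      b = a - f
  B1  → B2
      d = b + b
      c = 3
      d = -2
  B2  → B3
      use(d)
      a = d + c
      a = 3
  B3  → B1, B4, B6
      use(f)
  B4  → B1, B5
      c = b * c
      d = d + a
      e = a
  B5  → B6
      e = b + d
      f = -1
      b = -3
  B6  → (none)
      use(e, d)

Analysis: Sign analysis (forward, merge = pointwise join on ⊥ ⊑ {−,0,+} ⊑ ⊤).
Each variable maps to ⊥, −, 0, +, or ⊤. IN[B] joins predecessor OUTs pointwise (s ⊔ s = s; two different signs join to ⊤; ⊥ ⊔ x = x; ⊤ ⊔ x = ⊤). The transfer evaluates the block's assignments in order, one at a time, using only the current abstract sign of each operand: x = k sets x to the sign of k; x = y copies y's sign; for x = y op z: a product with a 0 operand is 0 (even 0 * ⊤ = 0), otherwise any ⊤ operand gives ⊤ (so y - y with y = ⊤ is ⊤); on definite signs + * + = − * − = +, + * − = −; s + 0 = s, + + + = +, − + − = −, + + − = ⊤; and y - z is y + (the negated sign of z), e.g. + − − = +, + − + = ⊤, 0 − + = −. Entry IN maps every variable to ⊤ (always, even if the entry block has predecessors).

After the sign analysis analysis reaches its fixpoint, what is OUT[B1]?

Answer: {a: ⊤, b: ⊤, c: +, d: -, e: ⊤, f: ⊤}

Working:
Fixpoint table:
  B0:   IN=(all ⊤)   OUT=(all ⊤)
  B1:   IN=(all ⊤)   OUT={c:+, d:-; rest ⊤}
  B2:   IN={c:+, d:-; rest ⊤}   OUT={a:+, c:+, d:-; rest ⊤}
  B3:   IN={a:+, c:+, d:-; rest ⊤}   OUT={a:+, c:+, d:-; rest ⊤}
  B4:   IN={a:+, c:+, d:-; rest ⊤}   OUT={a:+, e:+; rest ⊤}
  B5:   IN={a:+, e:+; rest ⊤}   OUT={a:+, b:-, f:-; rest ⊤}
  B6:   IN={a:+; rest ⊤}   OUT={a:+; rest ⊤}

Merge at B1: IN[B1] = OUT[B0] ⊔ OUT[B3] ⊔ OUT[B4] = {a: ⊤, b: ⊤, c: ⊤, d: ⊤, e: ⊤, f: ⊤}
Applying B1's transfer function to that IN value gives OUT[B1] (row B1 above).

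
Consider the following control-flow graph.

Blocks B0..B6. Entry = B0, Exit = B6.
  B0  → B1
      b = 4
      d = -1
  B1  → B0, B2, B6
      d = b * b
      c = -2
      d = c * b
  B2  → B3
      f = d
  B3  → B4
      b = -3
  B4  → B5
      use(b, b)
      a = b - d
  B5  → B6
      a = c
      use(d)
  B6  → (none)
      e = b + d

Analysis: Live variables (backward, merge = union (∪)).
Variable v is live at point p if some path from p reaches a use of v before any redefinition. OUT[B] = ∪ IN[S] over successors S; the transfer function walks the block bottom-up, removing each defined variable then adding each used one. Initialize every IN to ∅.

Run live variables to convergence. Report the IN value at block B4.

Answer: {b, c, d}

Working:
Converged values:
  B0:  IN={}  OUT={b}
  B1:  IN={b}  OUT={b, c, d}
  B2:  IN={c, d}  OUT={c, d}
  B3:  IN={c, d}  OUT={b, c, d}
  B4:  IN={b, c, d}  OUT={b, c, d}
  B5:  IN={b, c, d}  OUT={b, d}
  B6:  IN={b, d}  OUT={}

Merge at B4: OUT[B4] = IN[B5] = {b, c, d}
Applying B4's transfer function to that OUT value gives IN[B4] (row B4 above).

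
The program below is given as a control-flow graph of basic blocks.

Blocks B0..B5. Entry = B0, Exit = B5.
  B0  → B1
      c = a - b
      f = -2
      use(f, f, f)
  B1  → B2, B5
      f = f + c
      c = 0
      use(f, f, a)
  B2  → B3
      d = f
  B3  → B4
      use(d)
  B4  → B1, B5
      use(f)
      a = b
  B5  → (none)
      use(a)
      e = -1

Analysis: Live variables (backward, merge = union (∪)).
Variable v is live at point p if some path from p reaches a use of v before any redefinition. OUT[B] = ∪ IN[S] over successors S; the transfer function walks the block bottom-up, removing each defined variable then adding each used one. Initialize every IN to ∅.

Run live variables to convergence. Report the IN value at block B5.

Per-block solution:
  B0: | IN={a, b} | OUT={a, b, c, f}
  B1: | IN={a, b, c, f} | OUT={a, b, c, f}
  B2: | IN={b, c, f} | OUT={b, c, d, f}
  B3: | IN={b, c, d, f} | OUT={b, c, f}
  B4: | IN={b, c, f} | OUT={a, b, c, f}
  B5: | IN={a} | OUT={}

B5 is the boundary node: OUT[B5] = {}
Applying B5's transfer function to that OUT value gives IN[B5] (row B5 above).

Answer: {a}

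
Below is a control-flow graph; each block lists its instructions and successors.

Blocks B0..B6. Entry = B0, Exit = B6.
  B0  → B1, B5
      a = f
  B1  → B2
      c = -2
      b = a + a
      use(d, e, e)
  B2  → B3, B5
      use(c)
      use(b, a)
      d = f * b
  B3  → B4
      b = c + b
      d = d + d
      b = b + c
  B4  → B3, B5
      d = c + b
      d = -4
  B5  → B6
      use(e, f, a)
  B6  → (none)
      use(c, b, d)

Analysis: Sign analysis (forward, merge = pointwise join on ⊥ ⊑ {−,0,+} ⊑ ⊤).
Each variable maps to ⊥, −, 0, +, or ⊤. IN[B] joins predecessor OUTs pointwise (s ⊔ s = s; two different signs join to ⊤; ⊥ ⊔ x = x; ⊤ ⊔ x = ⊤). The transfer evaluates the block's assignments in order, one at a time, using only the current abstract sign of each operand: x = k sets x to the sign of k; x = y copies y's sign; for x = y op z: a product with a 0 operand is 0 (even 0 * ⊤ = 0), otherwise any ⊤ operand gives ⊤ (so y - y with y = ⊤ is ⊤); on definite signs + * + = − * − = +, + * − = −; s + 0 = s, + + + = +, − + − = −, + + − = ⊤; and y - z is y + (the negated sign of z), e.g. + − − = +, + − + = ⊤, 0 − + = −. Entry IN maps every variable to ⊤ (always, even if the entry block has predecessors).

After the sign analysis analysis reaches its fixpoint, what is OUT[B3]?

Per-block solution:
  B0: | IN=(all ⊤) | OUT=(all ⊤)
  B1: | IN=(all ⊤) | OUT={c:-; rest ⊤}
  B2: | IN={c:-; rest ⊤} | OUT={c:-; rest ⊤}
  B3: | IN={c:-; rest ⊤} | OUT={c:-; rest ⊤}
  B4: | IN={c:-; rest ⊤} | OUT={c:-, d:-; rest ⊤}
  B5: | IN=(all ⊤) | OUT=(all ⊤)
  B6: | IN=(all ⊤) | OUT=(all ⊤)

Merge at B3: IN[B3] = OUT[B2] ⊔ OUT[B4] = {a: ⊤, b: ⊤, c: -, d: ⊤, e: ⊤, f: ⊤}
Applying B3's transfer function to that IN value gives OUT[B3] (row B3 above).

Answer: {a: ⊤, b: ⊤, c: -, d: ⊤, e: ⊤, f: ⊤}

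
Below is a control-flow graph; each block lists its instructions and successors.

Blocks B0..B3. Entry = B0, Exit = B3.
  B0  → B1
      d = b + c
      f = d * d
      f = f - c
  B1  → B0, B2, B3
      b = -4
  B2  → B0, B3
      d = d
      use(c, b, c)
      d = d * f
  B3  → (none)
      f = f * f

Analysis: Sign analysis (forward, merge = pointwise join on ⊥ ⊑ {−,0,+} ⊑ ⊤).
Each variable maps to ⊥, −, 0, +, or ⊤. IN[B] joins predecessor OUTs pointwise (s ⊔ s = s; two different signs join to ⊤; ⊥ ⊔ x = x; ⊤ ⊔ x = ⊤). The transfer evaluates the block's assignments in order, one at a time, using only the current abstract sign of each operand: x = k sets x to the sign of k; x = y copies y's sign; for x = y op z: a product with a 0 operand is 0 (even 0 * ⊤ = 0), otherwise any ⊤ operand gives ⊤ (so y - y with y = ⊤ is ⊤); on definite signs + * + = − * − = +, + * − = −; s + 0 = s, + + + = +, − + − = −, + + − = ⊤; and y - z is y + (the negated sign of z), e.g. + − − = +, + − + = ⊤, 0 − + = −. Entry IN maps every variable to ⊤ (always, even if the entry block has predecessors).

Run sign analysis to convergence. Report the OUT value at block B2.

Fixpoint table:
  B0:   IN=(all ⊤)   OUT=(all ⊤)
  B1:   IN=(all ⊤)   OUT={b:-; rest ⊤}
  B2:   IN={b:-; rest ⊤}   OUT={b:-; rest ⊤}
  B3:   IN={b:-; rest ⊤}   OUT={b:-; rest ⊤}

Merge at B2: IN[B2] = OUT[B1] = {a: ⊤, b: -, c: ⊤, d: ⊤, e: ⊤, f: ⊤}
Applying B2's transfer function to that IN value gives OUT[B2] (row B2 above).

Answer: {a: ⊤, b: -, c: ⊤, d: ⊤, e: ⊤, f: ⊤}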